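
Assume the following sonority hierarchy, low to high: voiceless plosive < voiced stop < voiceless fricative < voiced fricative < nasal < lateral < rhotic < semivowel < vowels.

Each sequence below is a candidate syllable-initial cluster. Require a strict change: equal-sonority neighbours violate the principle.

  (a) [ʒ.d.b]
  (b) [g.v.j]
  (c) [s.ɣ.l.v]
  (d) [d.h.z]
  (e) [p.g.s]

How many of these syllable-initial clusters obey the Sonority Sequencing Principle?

(a) [ʒ.d.b]: profile 4-2-2 — violates.
(b) [g.v.j]: profile 2-4-8 — obeys.
(c) [s.ɣ.l.v]: profile 3-4-6-4 — violates.
(d) [d.h.z]: profile 2-3-4 — obeys.
(e) [p.g.s]: profile 1-2-3 — obeys.

3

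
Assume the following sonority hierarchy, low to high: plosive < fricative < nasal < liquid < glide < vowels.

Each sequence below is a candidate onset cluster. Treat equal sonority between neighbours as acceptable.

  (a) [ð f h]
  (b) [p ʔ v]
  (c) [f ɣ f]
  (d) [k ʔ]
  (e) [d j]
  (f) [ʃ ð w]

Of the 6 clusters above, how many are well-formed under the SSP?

6

(a) [ð f h]: profile 2-2-2 — obeys.
(b) [p ʔ v]: profile 1-1-2 — obeys.
(c) [f ɣ f]: profile 2-2-2 — obeys.
(d) [k ʔ]: profile 1-1 — obeys.
(e) [d j]: profile 1-5 — obeys.
(f) [ʃ ð w]: profile 2-2-5 — obeys.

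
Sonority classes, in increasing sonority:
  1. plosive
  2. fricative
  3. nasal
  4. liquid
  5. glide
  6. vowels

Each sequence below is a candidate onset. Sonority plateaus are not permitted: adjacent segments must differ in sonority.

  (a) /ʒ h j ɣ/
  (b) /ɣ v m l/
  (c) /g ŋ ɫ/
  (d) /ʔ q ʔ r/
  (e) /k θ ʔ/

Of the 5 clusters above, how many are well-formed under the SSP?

1

(a) /ʒ h j ɣ/: profile 2-2-5-2 — violates.
(b) /ɣ v m l/: profile 2-2-3-4 — violates.
(c) /g ŋ ɫ/: profile 1-3-4 — obeys.
(d) /ʔ q ʔ r/: profile 1-1-1-4 — violates.
(e) /k θ ʔ/: profile 1-2-1 — violates.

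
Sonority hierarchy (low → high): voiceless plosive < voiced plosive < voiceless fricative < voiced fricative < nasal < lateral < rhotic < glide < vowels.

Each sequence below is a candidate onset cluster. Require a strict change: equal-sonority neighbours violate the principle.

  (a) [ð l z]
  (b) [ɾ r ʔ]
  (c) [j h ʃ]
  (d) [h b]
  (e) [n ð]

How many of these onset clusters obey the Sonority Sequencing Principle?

(a) [ð l z]: profile 4-6-4 — violates.
(b) [ɾ r ʔ]: profile 7-7-1 — violates.
(c) [j h ʃ]: profile 8-3-3 — violates.
(d) [h b]: profile 3-2 — violates.
(e) [n ð]: profile 5-4 — violates.

0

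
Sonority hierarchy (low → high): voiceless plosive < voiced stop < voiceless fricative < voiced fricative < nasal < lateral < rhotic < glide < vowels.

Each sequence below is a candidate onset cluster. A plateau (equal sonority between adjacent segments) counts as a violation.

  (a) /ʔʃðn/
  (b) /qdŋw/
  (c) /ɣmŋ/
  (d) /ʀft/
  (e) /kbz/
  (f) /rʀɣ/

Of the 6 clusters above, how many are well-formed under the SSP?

3

(a) 1-3-4-5 → obeys
(b) 1-2-5-8 → obeys
(c) 4-5-5 → violates
(d) 7-3-1 → violates
(e) 1-2-4 → obeys
(f) 7-7-4 → violates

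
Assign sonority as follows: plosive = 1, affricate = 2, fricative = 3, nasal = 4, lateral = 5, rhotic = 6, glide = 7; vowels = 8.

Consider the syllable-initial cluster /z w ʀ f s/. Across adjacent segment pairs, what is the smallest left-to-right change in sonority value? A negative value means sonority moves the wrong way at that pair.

-3

/z/ is a fricative (sonority 3).
/w/ is a glide (sonority 7).
/ʀ/ is a rhotic (sonority 6).
/f/ is a fricative (sonority 3).
/s/ is a fricative (sonority 3).
/z/→/w/: change +4.
/w/→/ʀ/: change -1.
/ʀ/→/f/: change -3.
/f/→/s/: change +0.
Minimum = -3.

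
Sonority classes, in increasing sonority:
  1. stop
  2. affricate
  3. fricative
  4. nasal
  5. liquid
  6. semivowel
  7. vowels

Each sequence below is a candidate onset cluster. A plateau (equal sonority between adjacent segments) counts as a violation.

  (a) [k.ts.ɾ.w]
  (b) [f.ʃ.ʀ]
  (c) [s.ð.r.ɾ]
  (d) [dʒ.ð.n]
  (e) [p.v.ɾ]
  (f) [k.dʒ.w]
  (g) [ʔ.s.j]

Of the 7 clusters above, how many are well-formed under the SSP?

(a) 1-2-5-6 → obeys
(b) 3-3-5 → violates
(c) 3-3-5-5 → violates
(d) 2-3-4 → obeys
(e) 1-3-5 → obeys
(f) 1-2-6 → obeys
(g) 1-3-6 → obeys

5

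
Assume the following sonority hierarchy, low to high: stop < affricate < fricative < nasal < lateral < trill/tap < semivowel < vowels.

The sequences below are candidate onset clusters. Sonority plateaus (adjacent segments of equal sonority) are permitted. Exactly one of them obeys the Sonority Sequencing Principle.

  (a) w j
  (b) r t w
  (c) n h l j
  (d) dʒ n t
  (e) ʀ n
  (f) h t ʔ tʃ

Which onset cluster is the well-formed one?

(a) sonority 7-7: well-formed.
(b) sonority 6-1-7: ill-formed.
(c) sonority 4-3-5-7: ill-formed.
(d) sonority 2-4-1: ill-formed.
(e) sonority 6-4: ill-formed.
(f) sonority 3-1-1-2: ill-formed.

a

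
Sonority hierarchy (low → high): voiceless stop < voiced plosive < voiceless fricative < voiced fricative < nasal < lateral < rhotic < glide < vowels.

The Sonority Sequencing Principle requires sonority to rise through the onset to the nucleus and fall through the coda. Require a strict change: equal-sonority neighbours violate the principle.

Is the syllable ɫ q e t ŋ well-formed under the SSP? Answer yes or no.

no

Onset: /ɫ/ is a lateral (sonority 6), /q/ is a voiceless stop (sonority 1); then the nucleus /e/ (sonority 9).
Onset profile 6-1-9 — does not strictly rise throughout.
Coda: /t/ is a voiceless stop (sonority 1), /ŋ/ is a nasal (sonority 5).
Coda profile 9-1-5 — does not strictly fall throughout.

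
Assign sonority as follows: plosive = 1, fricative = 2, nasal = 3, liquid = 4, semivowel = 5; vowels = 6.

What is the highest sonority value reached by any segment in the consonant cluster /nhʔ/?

3

/n/: nasal = 3.
/h/: fricative = 2.
/ʔ/: plosive = 1.
The maximum is 3.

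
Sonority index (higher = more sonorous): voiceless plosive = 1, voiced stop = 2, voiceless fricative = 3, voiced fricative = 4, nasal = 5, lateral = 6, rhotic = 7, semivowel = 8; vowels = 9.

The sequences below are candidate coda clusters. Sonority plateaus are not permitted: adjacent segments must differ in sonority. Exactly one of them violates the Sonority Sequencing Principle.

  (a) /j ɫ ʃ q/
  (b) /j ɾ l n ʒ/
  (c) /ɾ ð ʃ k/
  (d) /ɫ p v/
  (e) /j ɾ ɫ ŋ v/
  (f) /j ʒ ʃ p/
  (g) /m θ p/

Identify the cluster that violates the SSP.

d

(a) sonority 8-6-3-1: well-formed.
(b) sonority 8-7-6-5-4: well-formed.
(c) sonority 7-4-3-1: well-formed.
(d) sonority 6-1-4: ill-formed.
(e) sonority 8-7-6-5-4: well-formed.
(f) sonority 8-4-3-1: well-formed.
(g) sonority 5-3-1: well-formed.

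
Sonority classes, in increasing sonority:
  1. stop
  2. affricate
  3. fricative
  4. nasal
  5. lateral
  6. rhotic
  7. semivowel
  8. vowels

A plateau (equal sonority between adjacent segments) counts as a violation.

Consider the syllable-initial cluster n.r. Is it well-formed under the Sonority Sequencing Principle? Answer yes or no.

yes

/n/ is a nasal (sonority 4).
/r/ is a rhotic (sonority 6).
The profile 4-6 strictly rises, so the syllable-initial cluster satisfies the SSP.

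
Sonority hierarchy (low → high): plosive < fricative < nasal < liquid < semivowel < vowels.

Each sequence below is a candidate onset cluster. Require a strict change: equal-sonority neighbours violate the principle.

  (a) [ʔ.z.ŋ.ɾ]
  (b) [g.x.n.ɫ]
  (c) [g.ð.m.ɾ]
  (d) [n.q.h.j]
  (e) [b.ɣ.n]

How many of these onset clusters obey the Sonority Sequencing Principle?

4

(a) 1-2-3-4 → obeys
(b) 1-2-3-4 → obeys
(c) 1-2-3-4 → obeys
(d) 3-1-2-5 → violates
(e) 1-2-3 → obeys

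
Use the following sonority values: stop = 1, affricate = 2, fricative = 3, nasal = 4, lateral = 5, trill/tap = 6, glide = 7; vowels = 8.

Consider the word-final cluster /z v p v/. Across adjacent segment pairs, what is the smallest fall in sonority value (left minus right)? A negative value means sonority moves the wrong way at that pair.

-2

/z/ — fricative, sonority 3.
/v/ — fricative, sonority 3.
/p/ — stop, sonority 1.
/v/ — fricative, sonority 3.
/z/→/v/: change +0.
/v/→/p/: change +2.
/p/→/v/: change -2.
Minimum = -2.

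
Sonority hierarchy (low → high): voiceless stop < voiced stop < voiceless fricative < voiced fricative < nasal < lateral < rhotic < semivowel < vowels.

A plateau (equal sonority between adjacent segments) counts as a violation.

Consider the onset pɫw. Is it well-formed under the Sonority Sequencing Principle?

yes

/p/ is a voiceless stop (sonority 1).
/ɫ/ is a lateral (sonority 6).
/w/ is a semivowel (sonority 8).
The profile 1-6-8 strictly rises, so the onset satisfies the SSP.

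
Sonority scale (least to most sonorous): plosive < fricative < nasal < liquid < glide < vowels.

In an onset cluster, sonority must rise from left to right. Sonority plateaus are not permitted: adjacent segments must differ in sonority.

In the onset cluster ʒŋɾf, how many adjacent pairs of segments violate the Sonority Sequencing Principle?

1

/ʒ/ is a fricative (sonority 2).
/ŋ/ is a nasal (sonority 3).
/ɾ/ is a liquid (sonority 4).
/f/ is a fricative (sonority 2).
/ʒ/→/ŋ/: 2→3 (rises) — ok.
/ŋ/→/ɾ/: 3→4 (rises) — ok.
/ɾ/→/f/: 4→2 (does not rise) — violation.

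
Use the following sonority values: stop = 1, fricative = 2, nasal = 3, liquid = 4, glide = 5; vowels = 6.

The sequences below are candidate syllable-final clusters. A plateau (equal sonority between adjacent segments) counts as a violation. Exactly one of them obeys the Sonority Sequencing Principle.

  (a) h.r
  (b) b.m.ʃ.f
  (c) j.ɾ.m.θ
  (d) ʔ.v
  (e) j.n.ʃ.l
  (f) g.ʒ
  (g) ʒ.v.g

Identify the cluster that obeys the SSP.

(a) 2-4 → violates
(b) 1-3-2-2 → violates
(c) 5-4-3-2 → obeys
(d) 1-2 → violates
(e) 5-3-2-4 → violates
(f) 1-2 → violates
(g) 2-2-1 → violates

c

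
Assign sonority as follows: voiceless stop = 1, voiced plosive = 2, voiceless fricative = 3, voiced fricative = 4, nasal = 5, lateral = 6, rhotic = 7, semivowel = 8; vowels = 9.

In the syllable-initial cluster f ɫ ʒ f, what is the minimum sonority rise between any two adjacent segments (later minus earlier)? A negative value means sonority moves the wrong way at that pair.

-2

/f/ is a voiceless fricative (sonority 3).
/ɫ/ is a lateral (sonority 6).
/ʒ/ is a voiced fricative (sonority 4).
/f/ is a voiceless fricative (sonority 3).
/f/→/ɫ/: change +3.
/ɫ/→/ʒ/: change -2.
/ʒ/→/f/: change -1.
Minimum = -2.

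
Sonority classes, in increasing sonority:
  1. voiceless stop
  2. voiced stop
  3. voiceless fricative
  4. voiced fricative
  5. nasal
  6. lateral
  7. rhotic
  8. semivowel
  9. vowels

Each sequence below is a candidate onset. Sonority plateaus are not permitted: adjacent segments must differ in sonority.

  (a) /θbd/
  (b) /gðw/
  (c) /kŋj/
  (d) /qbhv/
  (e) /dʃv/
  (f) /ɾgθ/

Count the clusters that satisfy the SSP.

4

(a) /θbd/: profile 3-2-2 — violates.
(b) /gðw/: profile 2-4-8 — obeys.
(c) /kŋj/: profile 1-5-8 — obeys.
(d) /qbhv/: profile 1-2-3-4 — obeys.
(e) /dʃv/: profile 2-3-4 — obeys.
(f) /ɾgθ/: profile 7-2-3 — violates.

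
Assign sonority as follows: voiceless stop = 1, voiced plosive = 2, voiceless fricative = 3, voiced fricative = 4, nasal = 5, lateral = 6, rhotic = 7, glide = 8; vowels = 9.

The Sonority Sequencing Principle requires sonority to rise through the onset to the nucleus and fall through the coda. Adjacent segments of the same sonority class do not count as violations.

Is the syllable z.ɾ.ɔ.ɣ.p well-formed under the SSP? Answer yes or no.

yes

Onset: /z/ is a voiced fricative (sonority 4), /ɾ/ is a rhotic (sonority 7); then the nucleus /ɔ/ (sonority 9).
Onset profile 4-7-9 — rises to the nucleus.
Coda: /ɣ/ is a voiced fricative (sonority 4), /p/ is a voiceless stop (sonority 1).
Coda profile 9-4-1 — falls from the nucleus.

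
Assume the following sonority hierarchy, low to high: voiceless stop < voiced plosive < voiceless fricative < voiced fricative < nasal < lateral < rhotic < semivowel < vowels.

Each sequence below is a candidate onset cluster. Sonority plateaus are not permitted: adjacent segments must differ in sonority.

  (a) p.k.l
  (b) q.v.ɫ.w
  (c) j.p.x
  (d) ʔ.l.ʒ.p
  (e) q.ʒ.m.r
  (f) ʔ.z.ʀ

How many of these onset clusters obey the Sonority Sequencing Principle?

3

(a) p.k.l: profile 1-1-6 — violates.
(b) q.v.ɫ.w: profile 1-4-6-8 — obeys.
(c) j.p.x: profile 8-1-3 — violates.
(d) ʔ.l.ʒ.p: profile 1-6-4-1 — violates.
(e) q.ʒ.m.r: profile 1-4-5-7 — obeys.
(f) ʔ.z.ʀ: profile 1-4-7 — obeys.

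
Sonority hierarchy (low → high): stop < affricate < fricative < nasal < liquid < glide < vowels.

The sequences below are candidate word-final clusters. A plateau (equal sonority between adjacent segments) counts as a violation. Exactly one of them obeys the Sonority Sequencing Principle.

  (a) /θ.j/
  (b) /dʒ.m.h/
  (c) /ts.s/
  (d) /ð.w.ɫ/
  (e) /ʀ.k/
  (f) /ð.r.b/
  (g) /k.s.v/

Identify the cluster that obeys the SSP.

(a) /θ.j/: profile 3-6 — violates.
(b) /dʒ.m.h/: profile 2-4-3 — violates.
(c) /ts.s/: profile 2-3 — violates.
(d) /ð.w.ɫ/: profile 3-6-5 — violates.
(e) /ʀ.k/: profile 5-1 — obeys.
(f) /ð.r.b/: profile 3-5-1 — violates.
(g) /k.s.v/: profile 1-3-3 — violates.

e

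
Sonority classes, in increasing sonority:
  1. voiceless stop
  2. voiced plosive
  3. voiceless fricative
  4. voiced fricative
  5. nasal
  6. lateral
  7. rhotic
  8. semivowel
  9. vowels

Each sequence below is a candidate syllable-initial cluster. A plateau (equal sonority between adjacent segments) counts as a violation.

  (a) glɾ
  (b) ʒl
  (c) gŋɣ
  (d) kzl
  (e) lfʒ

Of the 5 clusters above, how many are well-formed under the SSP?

(a) glɾ: profile 2-6-7 — obeys.
(b) ʒl: profile 4-6 — obeys.
(c) gŋɣ: profile 2-5-4 — violates.
(d) kzl: profile 1-4-6 — obeys.
(e) lfʒ: profile 6-3-4 — violates.

3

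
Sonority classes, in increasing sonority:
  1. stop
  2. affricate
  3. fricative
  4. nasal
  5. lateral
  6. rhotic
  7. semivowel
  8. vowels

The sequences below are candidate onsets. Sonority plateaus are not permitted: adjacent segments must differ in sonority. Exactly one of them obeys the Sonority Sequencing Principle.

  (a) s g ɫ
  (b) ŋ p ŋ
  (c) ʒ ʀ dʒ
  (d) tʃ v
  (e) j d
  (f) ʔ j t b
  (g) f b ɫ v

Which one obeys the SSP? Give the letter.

(a) s g ɫ: profile 3-1-5 — violates.
(b) ŋ p ŋ: profile 4-1-4 — violates.
(c) ʒ ʀ dʒ: profile 3-6-2 — violates.
(d) tʃ v: profile 2-3 — obeys.
(e) j d: profile 7-1 — violates.
(f) ʔ j t b: profile 1-7-1-1 — violates.
(g) f b ɫ v: profile 3-1-5-3 — violates.

d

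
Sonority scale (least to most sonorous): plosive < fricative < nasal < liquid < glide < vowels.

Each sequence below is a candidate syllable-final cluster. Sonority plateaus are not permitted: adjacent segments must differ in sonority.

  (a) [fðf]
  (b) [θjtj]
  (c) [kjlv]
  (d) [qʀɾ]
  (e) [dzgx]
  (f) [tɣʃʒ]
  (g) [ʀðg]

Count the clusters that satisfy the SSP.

(a) 2-2-2 → violates
(b) 2-5-1-5 → violates
(c) 1-5-4-2 → violates
(d) 1-4-4 → violates
(e) 1-2-1-2 → violates
(f) 1-2-2-2 → violates
(g) 4-2-1 → obeys

1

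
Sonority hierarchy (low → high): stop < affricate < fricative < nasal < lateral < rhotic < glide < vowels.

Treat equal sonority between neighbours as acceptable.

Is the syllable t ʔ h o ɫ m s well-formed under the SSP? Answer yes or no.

yes

Onset: /t/ is a stop (sonority 1), /ʔ/ is a stop (sonority 1), /h/ is a fricative (sonority 3); then the nucleus /o/ (sonority 8).
Onset profile 1-1-3-8 — rises to the nucleus.
Coda: /ɫ/ is a lateral (sonority 5), /m/ is a nasal (sonority 4), /s/ is a fricative (sonority 3).
Coda profile 8-5-4-3 — falls from the nucleus.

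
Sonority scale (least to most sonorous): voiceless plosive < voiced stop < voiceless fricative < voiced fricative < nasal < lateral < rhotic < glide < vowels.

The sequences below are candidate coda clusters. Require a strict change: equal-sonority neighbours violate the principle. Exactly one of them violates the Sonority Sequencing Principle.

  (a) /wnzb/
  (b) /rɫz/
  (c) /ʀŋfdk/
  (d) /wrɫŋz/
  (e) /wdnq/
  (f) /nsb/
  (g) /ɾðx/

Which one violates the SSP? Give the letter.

e

(a) /wnzb/: profile 8-5-4-2 — obeys.
(b) /rɫz/: profile 7-6-4 — obeys.
(c) /ʀŋfdk/: profile 7-5-3-2-1 — obeys.
(d) /wrɫŋz/: profile 8-7-6-5-4 — obeys.
(e) /wdnq/: profile 8-2-5-1 — violates.
(f) /nsb/: profile 5-3-2 — obeys.
(g) /ɾðx/: profile 7-4-3 — obeys.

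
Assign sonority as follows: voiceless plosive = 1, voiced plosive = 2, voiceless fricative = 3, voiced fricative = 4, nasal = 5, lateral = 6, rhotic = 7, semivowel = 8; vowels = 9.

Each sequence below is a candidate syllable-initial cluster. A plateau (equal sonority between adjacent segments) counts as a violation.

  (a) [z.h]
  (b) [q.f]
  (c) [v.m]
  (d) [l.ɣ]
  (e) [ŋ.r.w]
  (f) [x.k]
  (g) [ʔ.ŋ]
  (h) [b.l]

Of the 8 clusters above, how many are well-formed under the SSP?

(a) sonority 4-3: ill-formed.
(b) sonority 1-3: well-formed.
(c) sonority 4-5: well-formed.
(d) sonority 6-4: ill-formed.
(e) sonority 5-7-8: well-formed.
(f) sonority 3-1: ill-formed.
(g) sonority 1-5: well-formed.
(h) sonority 2-6: well-formed.

5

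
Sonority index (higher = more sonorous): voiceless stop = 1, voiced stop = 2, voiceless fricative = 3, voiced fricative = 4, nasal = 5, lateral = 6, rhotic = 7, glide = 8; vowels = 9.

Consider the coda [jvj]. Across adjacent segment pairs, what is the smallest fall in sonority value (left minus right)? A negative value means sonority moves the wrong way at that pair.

/j/ — glide, sonority 8.
/v/ — voiced fricative, sonority 4.
/j/ — glide, sonority 8.
/j/→/v/: change +4.
/v/→/j/: change -4.
Minimum = -4.

-4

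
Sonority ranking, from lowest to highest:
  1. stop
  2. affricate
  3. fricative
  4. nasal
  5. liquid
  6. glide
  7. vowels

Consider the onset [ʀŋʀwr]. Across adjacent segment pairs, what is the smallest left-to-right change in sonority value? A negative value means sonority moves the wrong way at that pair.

/ʀ/ is a liquid (sonority 5).
/ŋ/ is a nasal (sonority 4).
/ʀ/ is a liquid (sonority 5).
/w/ is a glide (sonority 6).
/r/ is a liquid (sonority 5).
/ʀ/→/ŋ/: change -1.
/ŋ/→/ʀ/: change +1.
/ʀ/→/w/: change +1.
/w/→/r/: change -1.
Minimum = -1.

-1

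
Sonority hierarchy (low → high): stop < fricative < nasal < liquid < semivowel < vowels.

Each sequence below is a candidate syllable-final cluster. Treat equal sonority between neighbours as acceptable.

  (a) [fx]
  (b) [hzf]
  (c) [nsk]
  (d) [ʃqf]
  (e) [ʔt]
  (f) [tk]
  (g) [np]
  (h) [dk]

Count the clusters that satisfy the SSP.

(a) sonority 2-2: well-formed.
(b) sonority 2-2-2: well-formed.
(c) sonority 3-2-1: well-formed.
(d) sonority 2-1-2: ill-formed.
(e) sonority 1-1: well-formed.
(f) sonority 1-1: well-formed.
(g) sonority 3-1: well-formed.
(h) sonority 1-1: well-formed.

7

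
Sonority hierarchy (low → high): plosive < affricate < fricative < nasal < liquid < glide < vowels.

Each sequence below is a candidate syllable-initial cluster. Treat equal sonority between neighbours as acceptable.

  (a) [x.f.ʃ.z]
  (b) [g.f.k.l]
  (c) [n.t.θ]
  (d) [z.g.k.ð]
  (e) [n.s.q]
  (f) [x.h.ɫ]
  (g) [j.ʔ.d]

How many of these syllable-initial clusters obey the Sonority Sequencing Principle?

(a) 3-3-3-3 → obeys
(b) 1-3-1-5 → violates
(c) 4-1-3 → violates
(d) 3-1-1-3 → violates
(e) 4-3-1 → violates
(f) 3-3-5 → obeys
(g) 6-1-1 → violates

2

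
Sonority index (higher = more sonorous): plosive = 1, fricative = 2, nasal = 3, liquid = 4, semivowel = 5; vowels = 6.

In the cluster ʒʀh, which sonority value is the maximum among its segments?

/ʒ/ — fricative, sonority 2.
/ʀ/ — liquid, sonority 4.
/h/ — fricative, sonority 2.
The maximum is 4.

4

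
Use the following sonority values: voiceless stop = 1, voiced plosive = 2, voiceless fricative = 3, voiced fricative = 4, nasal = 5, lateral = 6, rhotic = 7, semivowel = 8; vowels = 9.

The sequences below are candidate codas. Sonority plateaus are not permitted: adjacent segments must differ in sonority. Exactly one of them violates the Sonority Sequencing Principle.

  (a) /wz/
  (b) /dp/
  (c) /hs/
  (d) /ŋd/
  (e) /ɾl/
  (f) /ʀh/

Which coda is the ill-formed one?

c

(a) sonority 8-4: well-formed.
(b) sonority 2-1: well-formed.
(c) sonority 3-3: ill-formed.
(d) sonority 5-2: well-formed.
(e) sonority 7-6: well-formed.
(f) sonority 7-3: well-formed.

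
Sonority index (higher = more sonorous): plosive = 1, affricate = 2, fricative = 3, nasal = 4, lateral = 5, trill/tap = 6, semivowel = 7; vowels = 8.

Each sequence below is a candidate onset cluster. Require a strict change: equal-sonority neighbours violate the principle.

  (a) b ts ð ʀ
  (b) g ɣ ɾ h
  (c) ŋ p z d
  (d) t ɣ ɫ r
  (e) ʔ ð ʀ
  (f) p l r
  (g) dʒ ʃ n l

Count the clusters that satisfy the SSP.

5

(a) b ts ð ʀ: profile 1-2-3-6 — obeys.
(b) g ɣ ɾ h: profile 1-3-6-3 — violates.
(c) ŋ p z d: profile 4-1-3-1 — violates.
(d) t ɣ ɫ r: profile 1-3-5-6 — obeys.
(e) ʔ ð ʀ: profile 1-3-6 — obeys.
(f) p l r: profile 1-5-6 — obeys.
(g) dʒ ʃ n l: profile 2-3-4-5 — obeys.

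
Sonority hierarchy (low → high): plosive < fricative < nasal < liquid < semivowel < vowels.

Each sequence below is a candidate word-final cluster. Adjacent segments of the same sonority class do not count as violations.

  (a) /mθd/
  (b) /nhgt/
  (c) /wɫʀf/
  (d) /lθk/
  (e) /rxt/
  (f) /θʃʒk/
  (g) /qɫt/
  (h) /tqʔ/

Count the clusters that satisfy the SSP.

7

(a) sonority 3-2-1: well-formed.
(b) sonority 3-2-1-1: well-formed.
(c) sonority 5-4-4-2: well-formed.
(d) sonority 4-2-1: well-formed.
(e) sonority 4-2-1: well-formed.
(f) sonority 2-2-2-1: well-formed.
(g) sonority 1-4-1: ill-formed.
(h) sonority 1-1-1: well-formed.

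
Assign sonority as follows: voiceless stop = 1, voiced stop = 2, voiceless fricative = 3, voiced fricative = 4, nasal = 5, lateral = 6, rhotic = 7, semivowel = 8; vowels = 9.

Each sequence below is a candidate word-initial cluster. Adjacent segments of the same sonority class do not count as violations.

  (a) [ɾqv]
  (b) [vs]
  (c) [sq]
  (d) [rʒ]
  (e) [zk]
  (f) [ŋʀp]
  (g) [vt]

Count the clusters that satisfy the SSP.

0

(a) [ɾqv]: profile 7-1-4 — violates.
(b) [vs]: profile 4-3 — violates.
(c) [sq]: profile 3-1 — violates.
(d) [rʒ]: profile 7-4 — violates.
(e) [zk]: profile 4-1 — violates.
(f) [ŋʀp]: profile 5-7-1 — violates.
(g) [vt]: profile 4-1 — violates.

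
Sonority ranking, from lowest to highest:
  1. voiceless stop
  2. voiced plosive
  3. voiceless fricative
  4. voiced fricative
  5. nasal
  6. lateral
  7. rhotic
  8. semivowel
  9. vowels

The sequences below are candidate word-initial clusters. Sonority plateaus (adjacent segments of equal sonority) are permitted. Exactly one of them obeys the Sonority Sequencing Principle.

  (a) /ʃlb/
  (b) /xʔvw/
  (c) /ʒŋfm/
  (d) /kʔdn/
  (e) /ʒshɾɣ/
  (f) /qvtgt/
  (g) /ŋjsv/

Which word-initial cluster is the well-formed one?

(a) /ʃlb/: profile 3-6-2 — violates.
(b) /xʔvw/: profile 3-1-4-8 — violates.
(c) /ʒŋfm/: profile 4-5-3-5 — violates.
(d) /kʔdn/: profile 1-1-2-5 — obeys.
(e) /ʒshɾɣ/: profile 4-3-3-7-4 — violates.
(f) /qvtgt/: profile 1-4-1-2-1 — violates.
(g) /ŋjsv/: profile 5-8-3-4 — violates.

d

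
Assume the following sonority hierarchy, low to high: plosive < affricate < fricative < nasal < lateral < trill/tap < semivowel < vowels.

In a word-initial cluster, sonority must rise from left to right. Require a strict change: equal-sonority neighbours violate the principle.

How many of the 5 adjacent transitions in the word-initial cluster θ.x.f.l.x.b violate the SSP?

/θ/ — fricative, sonority 3.
/x/ — fricative, sonority 3.
/f/ — fricative, sonority 3.
/l/ — lateral, sonority 5.
/x/ — fricative, sonority 3.
/b/ — plosive, sonority 1.
/θ/→/x/: 3→3 (plateau) — violation.
/x/→/f/: 3→3 (plateau) — violation.
/f/→/l/: 3→5 (rises) — ok.
/l/→/x/: 5→3 (does not rise) — violation.
/x/→/b/: 3→1 (does not rise) — violation.

4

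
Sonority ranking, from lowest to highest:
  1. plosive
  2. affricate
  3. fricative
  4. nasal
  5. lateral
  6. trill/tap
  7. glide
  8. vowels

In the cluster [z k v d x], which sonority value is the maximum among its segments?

/z/ — fricative, sonority 3.
/k/ — plosive, sonority 1.
/v/ — fricative, sonority 3.
/d/ — plosive, sonority 1.
/x/ — fricative, sonority 3.
The maximum is 3.

3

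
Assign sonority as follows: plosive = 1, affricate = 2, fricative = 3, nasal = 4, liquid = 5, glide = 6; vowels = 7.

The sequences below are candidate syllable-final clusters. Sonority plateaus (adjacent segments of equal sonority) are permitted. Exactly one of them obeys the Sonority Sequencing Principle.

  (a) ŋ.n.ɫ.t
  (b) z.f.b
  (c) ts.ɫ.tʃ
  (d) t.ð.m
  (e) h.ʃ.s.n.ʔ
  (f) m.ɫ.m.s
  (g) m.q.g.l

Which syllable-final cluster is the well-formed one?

(a) sonority 4-4-5-1: ill-formed.
(b) sonority 3-3-1: well-formed.
(c) sonority 2-5-2: ill-formed.
(d) sonority 1-3-4: ill-formed.
(e) sonority 3-3-3-4-1: ill-formed.
(f) sonority 4-5-4-3: ill-formed.
(g) sonority 4-1-1-5: ill-formed.

b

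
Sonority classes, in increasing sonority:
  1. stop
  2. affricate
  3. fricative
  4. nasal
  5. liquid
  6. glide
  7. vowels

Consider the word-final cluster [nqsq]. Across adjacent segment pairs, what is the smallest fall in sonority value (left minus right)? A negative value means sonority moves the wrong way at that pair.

-2

/n/ is a nasal (sonority 4).
/q/ is a stop (sonority 1).
/s/ is a fricative (sonority 3).
/q/ is a stop (sonority 1).
/n/→/q/: change +3.
/q/→/s/: change -2.
/s/→/q/: change +2.
Minimum = -2.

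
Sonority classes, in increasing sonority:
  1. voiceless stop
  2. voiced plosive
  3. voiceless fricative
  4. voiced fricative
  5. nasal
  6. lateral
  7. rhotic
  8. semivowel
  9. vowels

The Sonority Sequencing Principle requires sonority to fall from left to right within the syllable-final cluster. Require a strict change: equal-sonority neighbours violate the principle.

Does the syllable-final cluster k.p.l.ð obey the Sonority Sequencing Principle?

no

/k/ is a voiceless stop (sonority 1).
/p/ is a voiceless stop (sonority 1).
/l/ is a lateral (sonority 6).
/ð/ is a voiced fricative (sonority 4).
The profile is 1-1-6-4. Between /k/ (1) and /p/ (1) sonority does not fall, so the cluster violates the SSP.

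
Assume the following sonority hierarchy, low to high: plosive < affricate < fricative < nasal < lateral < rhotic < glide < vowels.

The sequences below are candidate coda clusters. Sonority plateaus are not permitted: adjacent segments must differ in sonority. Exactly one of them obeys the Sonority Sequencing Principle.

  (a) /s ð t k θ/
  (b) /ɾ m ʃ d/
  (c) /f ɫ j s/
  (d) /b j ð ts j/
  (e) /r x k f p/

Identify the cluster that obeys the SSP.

(a) sonority 3-3-1-1-3: ill-formed.
(b) sonority 6-4-3-1: well-formed.
(c) sonority 3-5-7-3: ill-formed.
(d) sonority 1-7-3-2-7: ill-formed.
(e) sonority 6-3-1-3-1: ill-formed.

b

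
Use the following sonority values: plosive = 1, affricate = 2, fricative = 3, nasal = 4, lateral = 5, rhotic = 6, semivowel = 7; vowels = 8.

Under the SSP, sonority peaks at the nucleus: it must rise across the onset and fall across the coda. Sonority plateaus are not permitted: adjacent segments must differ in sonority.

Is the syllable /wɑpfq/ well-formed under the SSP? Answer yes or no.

no

Onset: /w/ is a semivowel (sonority 7); then the nucleus /ɑ/ (sonority 8).
Onset profile 7-8 — rises to the nucleus.
Coda: /p/ is a plosive (sonority 1), /f/ is a fricative (sonority 3), /q/ is a plosive (sonority 1).
Coda profile 8-1-3-1 — does not strictly fall throughout.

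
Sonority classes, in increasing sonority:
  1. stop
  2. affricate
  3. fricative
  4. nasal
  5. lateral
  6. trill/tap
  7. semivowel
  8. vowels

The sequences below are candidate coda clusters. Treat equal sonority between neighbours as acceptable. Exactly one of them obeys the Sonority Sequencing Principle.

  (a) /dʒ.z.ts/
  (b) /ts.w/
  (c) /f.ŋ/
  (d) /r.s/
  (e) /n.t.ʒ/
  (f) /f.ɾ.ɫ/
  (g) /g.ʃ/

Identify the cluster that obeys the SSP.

d

(a) 2-3-2 → violates
(b) 2-7 → violates
(c) 3-4 → violates
(d) 6-3 → obeys
(e) 4-1-3 → violates
(f) 3-6-5 → violates
(g) 1-3 → violates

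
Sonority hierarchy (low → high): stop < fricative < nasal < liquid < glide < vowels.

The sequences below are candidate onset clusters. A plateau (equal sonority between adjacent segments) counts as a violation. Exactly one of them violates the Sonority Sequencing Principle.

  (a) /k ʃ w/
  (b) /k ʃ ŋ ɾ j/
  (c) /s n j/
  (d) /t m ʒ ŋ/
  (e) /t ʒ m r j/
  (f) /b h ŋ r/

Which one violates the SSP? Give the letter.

d

(a) /k ʃ w/: profile 1-2-5 — obeys.
(b) /k ʃ ŋ ɾ j/: profile 1-2-3-4-5 — obeys.
(c) /s n j/: profile 2-3-5 — obeys.
(d) /t m ʒ ŋ/: profile 1-3-2-3 — violates.
(e) /t ʒ m r j/: profile 1-2-3-4-5 — obeys.
(f) /b h ŋ r/: profile 1-2-3-4 — obeys.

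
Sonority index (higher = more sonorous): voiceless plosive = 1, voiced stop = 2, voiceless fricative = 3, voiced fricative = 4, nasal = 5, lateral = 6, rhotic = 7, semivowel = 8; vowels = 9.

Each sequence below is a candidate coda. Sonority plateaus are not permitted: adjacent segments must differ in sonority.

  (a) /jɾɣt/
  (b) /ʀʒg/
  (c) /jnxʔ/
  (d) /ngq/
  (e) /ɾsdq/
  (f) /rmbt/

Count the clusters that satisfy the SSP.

6

(a) /jɾɣt/: profile 8-7-4-1 — obeys.
(b) /ʀʒg/: profile 7-4-2 — obeys.
(c) /jnxʔ/: profile 8-5-3-1 — obeys.
(d) /ngq/: profile 5-2-1 — obeys.
(e) /ɾsdq/: profile 7-3-2-1 — obeys.
(f) /rmbt/: profile 7-5-2-1 — obeys.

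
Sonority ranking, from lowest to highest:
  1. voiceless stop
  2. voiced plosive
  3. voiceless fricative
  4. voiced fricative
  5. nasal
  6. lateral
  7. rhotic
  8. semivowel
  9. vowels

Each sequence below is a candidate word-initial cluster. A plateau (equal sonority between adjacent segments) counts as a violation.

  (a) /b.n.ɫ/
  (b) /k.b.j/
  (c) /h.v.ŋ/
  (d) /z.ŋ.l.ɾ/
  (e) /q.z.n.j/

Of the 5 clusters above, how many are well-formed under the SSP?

(a) sonority 2-5-6: well-formed.
(b) sonority 1-2-8: well-formed.
(c) sonority 3-4-5: well-formed.
(d) sonority 4-5-6-7: well-formed.
(e) sonority 1-4-5-8: well-formed.

5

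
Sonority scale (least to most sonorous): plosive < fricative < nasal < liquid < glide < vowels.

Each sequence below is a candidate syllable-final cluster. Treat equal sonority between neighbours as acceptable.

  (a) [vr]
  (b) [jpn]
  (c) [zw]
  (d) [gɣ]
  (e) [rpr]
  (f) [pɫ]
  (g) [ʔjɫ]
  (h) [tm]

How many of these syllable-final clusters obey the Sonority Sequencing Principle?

(a) [vr]: profile 2-4 — violates.
(b) [jpn]: profile 5-1-3 — violates.
(c) [zw]: profile 2-5 — violates.
(d) [gɣ]: profile 1-2 — violates.
(e) [rpr]: profile 4-1-4 — violates.
(f) [pɫ]: profile 1-4 — violates.
(g) [ʔjɫ]: profile 1-5-4 — violates.
(h) [tm]: profile 1-3 — violates.

0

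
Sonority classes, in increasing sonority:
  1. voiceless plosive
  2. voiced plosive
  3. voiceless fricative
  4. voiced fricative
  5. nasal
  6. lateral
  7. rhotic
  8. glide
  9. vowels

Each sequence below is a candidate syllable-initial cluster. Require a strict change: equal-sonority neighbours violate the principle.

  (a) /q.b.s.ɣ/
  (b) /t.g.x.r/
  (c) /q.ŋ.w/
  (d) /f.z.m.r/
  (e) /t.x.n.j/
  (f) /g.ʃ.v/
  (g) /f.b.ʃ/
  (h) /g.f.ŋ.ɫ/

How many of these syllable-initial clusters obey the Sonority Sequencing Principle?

(a) /q.b.s.ɣ/: profile 1-2-3-4 — obeys.
(b) /t.g.x.r/: profile 1-2-3-7 — obeys.
(c) /q.ŋ.w/: profile 1-5-8 — obeys.
(d) /f.z.m.r/: profile 3-4-5-7 — obeys.
(e) /t.x.n.j/: profile 1-3-5-8 — obeys.
(f) /g.ʃ.v/: profile 2-3-4 — obeys.
(g) /f.b.ʃ/: profile 3-2-3 — violates.
(h) /g.f.ŋ.ɫ/: profile 2-3-5-6 — obeys.

7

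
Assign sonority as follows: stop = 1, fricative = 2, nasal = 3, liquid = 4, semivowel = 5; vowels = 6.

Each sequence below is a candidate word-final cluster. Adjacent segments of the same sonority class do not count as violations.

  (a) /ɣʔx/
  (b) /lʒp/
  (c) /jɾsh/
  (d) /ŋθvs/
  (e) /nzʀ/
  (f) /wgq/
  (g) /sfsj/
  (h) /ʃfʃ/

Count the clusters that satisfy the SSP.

(a) /ɣʔx/: profile 2-1-2 — violates.
(b) /lʒp/: profile 4-2-1 — obeys.
(c) /jɾsh/: profile 5-4-2-2 — obeys.
(d) /ŋθvs/: profile 3-2-2-2 — obeys.
(e) /nzʀ/: profile 3-2-4 — violates.
(f) /wgq/: profile 5-1-1 — obeys.
(g) /sfsj/: profile 2-2-2-5 — violates.
(h) /ʃfʃ/: profile 2-2-2 — obeys.

5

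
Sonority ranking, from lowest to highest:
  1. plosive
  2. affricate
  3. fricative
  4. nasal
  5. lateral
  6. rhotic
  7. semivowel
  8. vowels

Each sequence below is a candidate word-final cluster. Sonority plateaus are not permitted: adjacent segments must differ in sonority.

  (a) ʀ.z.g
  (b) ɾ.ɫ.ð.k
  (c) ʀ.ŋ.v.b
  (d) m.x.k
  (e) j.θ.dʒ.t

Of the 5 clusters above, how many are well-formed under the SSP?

5

(a) 6-3-1 → obeys
(b) 6-5-3-1 → obeys
(c) 6-4-3-1 → obeys
(d) 4-3-1 → obeys
(e) 7-3-2-1 → obeys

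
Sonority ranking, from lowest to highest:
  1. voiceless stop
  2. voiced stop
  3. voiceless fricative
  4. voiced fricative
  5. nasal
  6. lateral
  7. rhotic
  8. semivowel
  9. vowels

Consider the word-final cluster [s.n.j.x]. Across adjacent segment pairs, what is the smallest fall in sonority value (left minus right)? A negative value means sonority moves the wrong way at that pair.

-3

/s/ is a voiceless fricative (sonority 3).
/n/ is a nasal (sonority 5).
/j/ is a semivowel (sonority 8).
/x/ is a voiceless fricative (sonority 3).
/s/→/n/: change -2.
/n/→/j/: change -3.
/j/→/x/: change +5.
Minimum = -3.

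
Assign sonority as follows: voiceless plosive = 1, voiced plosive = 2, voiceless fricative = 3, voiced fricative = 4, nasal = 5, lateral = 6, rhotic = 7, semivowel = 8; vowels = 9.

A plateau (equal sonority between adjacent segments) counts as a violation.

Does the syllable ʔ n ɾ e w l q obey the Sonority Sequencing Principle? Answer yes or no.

yes

Onset: /ʔ/ is a voiceless plosive (sonority 1), /n/ is a nasal (sonority 5), /ɾ/ is a rhotic (sonority 7); then the nucleus /e/ (sonority 9).
Onset profile 1-5-7-9 — rises to the nucleus.
Coda: /w/ is a semivowel (sonority 8), /l/ is a lateral (sonority 6), /q/ is a voiceless plosive (sonority 1).
Coda profile 9-8-6-1 — falls from the nucleus.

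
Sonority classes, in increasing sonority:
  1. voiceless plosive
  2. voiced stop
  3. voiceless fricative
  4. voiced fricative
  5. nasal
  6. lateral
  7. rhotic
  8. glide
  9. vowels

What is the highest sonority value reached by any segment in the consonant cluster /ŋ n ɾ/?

/ŋ/ — nasal, sonority 5.
/n/ — nasal, sonority 5.
/ɾ/ — rhotic, sonority 7.
The maximum is 7.

7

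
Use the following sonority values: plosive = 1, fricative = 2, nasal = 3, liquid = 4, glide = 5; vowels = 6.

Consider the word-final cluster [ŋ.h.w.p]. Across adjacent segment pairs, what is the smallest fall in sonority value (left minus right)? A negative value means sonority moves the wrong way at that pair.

/ŋ/: nasal = 3.
/h/: fricative = 2.
/w/: glide = 5.
/p/: plosive = 1.
/ŋ/→/h/: change +1.
/h/→/w/: change -3.
/w/→/p/: change +4.
Minimum = -3.

-3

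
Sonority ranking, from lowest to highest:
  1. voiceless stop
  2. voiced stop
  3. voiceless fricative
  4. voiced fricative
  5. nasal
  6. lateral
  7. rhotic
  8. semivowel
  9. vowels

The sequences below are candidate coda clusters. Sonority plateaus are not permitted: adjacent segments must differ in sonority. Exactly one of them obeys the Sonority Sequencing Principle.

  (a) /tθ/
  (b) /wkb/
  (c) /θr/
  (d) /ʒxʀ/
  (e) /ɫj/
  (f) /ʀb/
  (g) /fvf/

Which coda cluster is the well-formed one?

(a) /tθ/: profile 1-3 — violates.
(b) /wkb/: profile 8-1-2 — violates.
(c) /θr/: profile 3-7 — violates.
(d) /ʒxʀ/: profile 4-3-7 — violates.
(e) /ɫj/: profile 6-8 — violates.
(f) /ʀb/: profile 7-2 — obeys.
(g) /fvf/: profile 3-4-3 — violates.

f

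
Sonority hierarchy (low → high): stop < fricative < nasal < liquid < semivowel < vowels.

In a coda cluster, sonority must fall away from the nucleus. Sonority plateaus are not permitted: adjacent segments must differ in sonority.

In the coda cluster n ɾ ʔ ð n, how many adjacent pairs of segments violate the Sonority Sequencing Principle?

/n/ is a nasal (sonority 3).
/ɾ/ is a liquid (sonority 4).
/ʔ/ is a stop (sonority 1).
/ð/ is a fricative (sonority 2).
/n/ is a nasal (sonority 3).
/n/→/ɾ/: 3→4 (does not fall) — violation.
/ɾ/→/ʔ/: 4→1 (falls) — ok.
/ʔ/→/ð/: 1→2 (does not fall) — violation.
/ð/→/n/: 2→3 (does not fall) — violation.

3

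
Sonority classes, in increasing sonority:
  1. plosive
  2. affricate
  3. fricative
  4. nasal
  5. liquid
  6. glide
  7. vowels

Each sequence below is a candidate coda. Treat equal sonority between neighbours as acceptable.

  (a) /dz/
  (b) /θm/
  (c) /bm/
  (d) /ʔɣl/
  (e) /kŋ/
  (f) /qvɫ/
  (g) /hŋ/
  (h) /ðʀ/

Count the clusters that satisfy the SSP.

(a) sonority 1-3: ill-formed.
(b) sonority 3-4: ill-formed.
(c) sonority 1-4: ill-formed.
(d) sonority 1-3-5: ill-formed.
(e) sonority 1-4: ill-formed.
(f) sonority 1-3-5: ill-formed.
(g) sonority 3-4: ill-formed.
(h) sonority 3-5: ill-formed.

0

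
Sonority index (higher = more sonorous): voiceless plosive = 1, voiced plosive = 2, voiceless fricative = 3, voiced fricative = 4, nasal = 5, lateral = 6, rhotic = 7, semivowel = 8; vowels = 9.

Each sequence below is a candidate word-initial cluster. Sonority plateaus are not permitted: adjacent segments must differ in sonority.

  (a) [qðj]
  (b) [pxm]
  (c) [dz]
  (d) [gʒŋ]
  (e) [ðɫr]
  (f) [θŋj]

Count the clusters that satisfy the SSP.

6

(a) [qðj]: profile 1-4-8 — obeys.
(b) [pxm]: profile 1-3-5 — obeys.
(c) [dz]: profile 2-4 — obeys.
(d) [gʒŋ]: profile 2-4-5 — obeys.
(e) [ðɫr]: profile 4-6-7 — obeys.
(f) [θŋj]: profile 3-5-8 — obeys.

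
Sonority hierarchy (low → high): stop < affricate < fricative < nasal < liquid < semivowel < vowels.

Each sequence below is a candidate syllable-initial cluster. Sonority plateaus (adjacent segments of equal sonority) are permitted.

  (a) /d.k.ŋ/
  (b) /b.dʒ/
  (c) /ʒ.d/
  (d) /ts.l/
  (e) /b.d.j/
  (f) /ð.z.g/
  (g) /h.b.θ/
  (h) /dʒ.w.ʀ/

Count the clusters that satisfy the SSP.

(a) /d.k.ŋ/: profile 1-1-4 — obeys.
(b) /b.dʒ/: profile 1-2 — obeys.
(c) /ʒ.d/: profile 3-1 — violates.
(d) /ts.l/: profile 2-5 — obeys.
(e) /b.d.j/: profile 1-1-6 — obeys.
(f) /ð.z.g/: profile 3-3-1 — violates.
(g) /h.b.θ/: profile 3-1-3 — violates.
(h) /dʒ.w.ʀ/: profile 2-6-5 — violates.

4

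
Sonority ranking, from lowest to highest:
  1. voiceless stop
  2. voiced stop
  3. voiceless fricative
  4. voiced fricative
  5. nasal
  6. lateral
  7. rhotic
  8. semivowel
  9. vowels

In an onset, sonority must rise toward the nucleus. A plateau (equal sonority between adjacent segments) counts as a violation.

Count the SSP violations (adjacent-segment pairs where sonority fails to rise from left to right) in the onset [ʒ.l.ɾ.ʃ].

1

/ʒ/: voiced fricative = 4.
/l/: lateral = 6.
/ɾ/: rhotic = 7.
/ʃ/: voiceless fricative = 3.
/ʒ/→/l/: 4→6 (rises) — ok.
/l/→/ɾ/: 6→7 (rises) — ok.
/ɾ/→/ʃ/: 7→3 (does not rise) — violation.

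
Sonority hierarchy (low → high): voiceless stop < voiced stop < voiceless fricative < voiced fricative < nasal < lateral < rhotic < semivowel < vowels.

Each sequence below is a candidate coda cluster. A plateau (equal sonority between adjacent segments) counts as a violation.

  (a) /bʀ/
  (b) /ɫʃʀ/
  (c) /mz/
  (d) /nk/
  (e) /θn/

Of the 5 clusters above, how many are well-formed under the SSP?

(a) /bʀ/: profile 2-7 — violates.
(b) /ɫʃʀ/: profile 6-3-7 — violates.
(c) /mz/: profile 5-4 — obeys.
(d) /nk/: profile 5-1 — obeys.
(e) /θn/: profile 3-5 — violates.

2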